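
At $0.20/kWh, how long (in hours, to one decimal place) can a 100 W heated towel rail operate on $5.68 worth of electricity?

284.0 h

Energy available = $5.68 ÷ $0.20/kWh = 28.4 kWh
Hours = 28.4 kWh ÷ 0.1 kW = 284.0 h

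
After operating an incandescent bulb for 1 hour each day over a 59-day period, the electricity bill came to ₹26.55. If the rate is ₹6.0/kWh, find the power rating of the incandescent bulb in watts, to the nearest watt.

75 W

Energy = ₹26.55 ÷ ₹6.0/kWh = 4.425 kWh
Runtime = 1 h/day × 59 days = 59 h
Power = 4.425 kWh ÷ 59 h = 0.075 kW = 75 W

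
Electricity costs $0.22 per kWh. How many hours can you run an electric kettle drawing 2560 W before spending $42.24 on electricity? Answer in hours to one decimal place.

75.0 h

Energy available = $42.24 ÷ $0.22/kWh = 192 kWh
Hours = 192 kWh ÷ 2.56 kW = 75.0 h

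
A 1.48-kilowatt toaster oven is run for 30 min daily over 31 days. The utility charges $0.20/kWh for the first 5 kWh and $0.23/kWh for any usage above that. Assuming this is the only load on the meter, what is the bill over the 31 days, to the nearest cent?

Runtime = 30 min × 31 = 930 min = 15.5 h
Energy = 1.48 kW × 15.5 h = 22.94 kWh
Tier 1 (0–5 kWh): 5 × $0.20 = $1
Above 5 kWh: 17.94 × $0.23 = $4.1262
Bill = $5.13

$5.13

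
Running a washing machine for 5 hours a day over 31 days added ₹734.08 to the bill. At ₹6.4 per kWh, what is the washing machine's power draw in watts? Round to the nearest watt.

Energy = ₹734.08 ÷ ₹6.4/kWh = 114.7 kWh
Runtime = 5 h/day × 31 days = 155 h
Power = 114.7 kWh ÷ 155 h = 0.74 kW = 740 W

740 W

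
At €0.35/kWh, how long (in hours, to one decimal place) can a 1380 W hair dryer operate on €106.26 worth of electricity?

Energy available = €106.26 ÷ €0.35/kWh = 303.6 kWh
Hours = 303.6 kWh ÷ 1.38 kW = 220.0 h

220.0 h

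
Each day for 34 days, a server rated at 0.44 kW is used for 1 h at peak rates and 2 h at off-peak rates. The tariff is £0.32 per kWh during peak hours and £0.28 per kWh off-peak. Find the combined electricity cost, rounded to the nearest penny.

Peak energy = 0.44 kW × 1 h × 34 = 14.96 kWh
Off-peak energy = 0.44 kW × 2 h × 34 = 29.92 kWh
Cost = 14.96 × £0.32 + 29.92 × £0.28 = £4.7872 + £8.3776 = £13.16

£13.16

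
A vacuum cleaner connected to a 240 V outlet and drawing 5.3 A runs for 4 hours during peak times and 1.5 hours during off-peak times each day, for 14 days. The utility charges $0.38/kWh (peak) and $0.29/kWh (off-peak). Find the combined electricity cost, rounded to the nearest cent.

Power = 5.3 A × 240 V = 1272 W = 1.272 kW
Peak energy = 1.272 kW × 4 h × 14 = 71.232 kWh
Off-peak energy = 1.272 kW × 1.5 h × 14 = 26.712 kWh
Cost = 71.232 × $0.38 + 26.712 × $0.29 = $27.06816 + $7.74648 = $34.81

$34.81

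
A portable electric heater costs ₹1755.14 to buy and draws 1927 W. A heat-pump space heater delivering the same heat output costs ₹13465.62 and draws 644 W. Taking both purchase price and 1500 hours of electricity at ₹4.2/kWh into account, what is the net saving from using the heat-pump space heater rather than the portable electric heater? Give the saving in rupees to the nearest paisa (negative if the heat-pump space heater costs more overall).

-₹3627.58

portable electric heater: ₹1755.14 + (1927/1000) kW × 1500 h × ₹4.2 = ₹1755.14 + ₹12140.1 = ₹13895.24
heat-pump space heater: ₹13465.62 + (644/1000) kW × 1500 h × ₹4.2 = ₹13465.62 + ₹4057.2 = ₹17522.82
Saving = ₹13895.24 − ₹17522.82 = −₹3627.58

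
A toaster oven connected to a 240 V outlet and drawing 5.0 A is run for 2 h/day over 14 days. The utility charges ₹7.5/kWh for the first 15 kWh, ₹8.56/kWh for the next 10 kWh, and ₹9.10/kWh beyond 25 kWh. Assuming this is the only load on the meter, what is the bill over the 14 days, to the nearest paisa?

Power = 5.0 A × 240 V = 1200 W = 1.2 kW
Runtime = 2 h/day × 14 days = 28 h
Energy = 1.2 kW × 28 h = 33.6 kWh
Tier 1 (0–15 kWh): 15 × ₹7.5 = ₹112.5
Tier 2 (15–25 kWh): 10 × ₹8.56 = ₹85.6
Above 25 kWh: 8.6 × ₹9.10 = ₹78.26
Bill = ₹276.36

₹276.36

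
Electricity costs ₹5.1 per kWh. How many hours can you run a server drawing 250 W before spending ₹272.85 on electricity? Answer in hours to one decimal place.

Energy available = ₹272.85 ÷ ₹5.1/kWh = 53.5 kWh
Hours = 53.5 kWh ÷ 0.25 kW = 214.0 h

214.0 h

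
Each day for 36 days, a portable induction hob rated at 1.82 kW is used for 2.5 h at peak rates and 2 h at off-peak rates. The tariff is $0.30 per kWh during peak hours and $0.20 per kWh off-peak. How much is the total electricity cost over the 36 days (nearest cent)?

$75.35

Peak energy = 1.82 kW × 2.5 h × 36 = 163.8 kWh
Off-peak energy = 1.82 kW × 2 h × 36 = 131.04 kWh
Cost = 163.8 × $0.30 + 131.04 × $0.20 = $49.14 + $26.208 = $75.35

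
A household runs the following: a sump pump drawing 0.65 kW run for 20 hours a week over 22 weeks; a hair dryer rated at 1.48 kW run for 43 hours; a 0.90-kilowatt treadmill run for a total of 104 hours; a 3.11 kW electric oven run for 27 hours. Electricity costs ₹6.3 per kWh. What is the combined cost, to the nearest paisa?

₹3321.42

sump pump: Runtime = 20 h/week × 22 weeks = 440 h
sump pump: 0.65 kW × 440 h = 286 kWh
hair dryer: 1.48 kW × 43 h = 63.64 kWh
treadmill: 0.9 kW × 104 h = 93.6 kWh
electric oven: 3.11 kW × 27 h = 83.97 kWh
Total energy = 527.21 kWh
Cost = 527.21 × ₹6.3 = ₹3321.42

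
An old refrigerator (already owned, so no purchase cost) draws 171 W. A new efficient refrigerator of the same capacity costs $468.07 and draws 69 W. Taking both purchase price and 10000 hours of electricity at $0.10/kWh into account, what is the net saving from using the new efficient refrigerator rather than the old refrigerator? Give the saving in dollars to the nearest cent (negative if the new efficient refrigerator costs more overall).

old refrigerator: $0.00 + (171/1000) kW × 10000 h × $0.10 = $0.00 + $171 = $171
new efficient refrigerator: $468.07 + (69/1000) kW × 10000 h × $0.10 = $468.07 + $69 = $537.07
Saving = $171 − $537.07 = −$366.07

-$366.07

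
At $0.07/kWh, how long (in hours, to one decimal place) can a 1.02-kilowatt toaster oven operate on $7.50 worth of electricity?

105.0 h

Energy available = $7.50 ÷ $0.07/kWh = 107.1429 kWh
Hours = 107.1429 kWh ÷ 1.02 kW = 105.0 h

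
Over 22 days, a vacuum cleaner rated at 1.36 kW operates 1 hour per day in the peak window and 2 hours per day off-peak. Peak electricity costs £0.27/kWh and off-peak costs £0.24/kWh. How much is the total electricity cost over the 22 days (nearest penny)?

Peak energy = 1.36 kW × 1 h × 22 = 29.92 kWh
Off-peak energy = 1.36 kW × 2 h × 22 = 59.84 kWh
Cost = 29.92 × £0.27 + 59.84 × £0.24 = £8.0784 + £14.3616 = £22.44

£22.44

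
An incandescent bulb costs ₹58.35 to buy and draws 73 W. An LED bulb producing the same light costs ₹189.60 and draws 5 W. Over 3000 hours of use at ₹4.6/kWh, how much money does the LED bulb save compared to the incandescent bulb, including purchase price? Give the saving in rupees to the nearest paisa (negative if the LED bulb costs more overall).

incandescent bulb: ₹58.35 + (73/1000) kW × 3000 h × ₹4.6 = ₹58.35 + ₹1007.4 = ₹1065.75
LED bulb: ₹189.60 + (5/1000) kW × 3000 h × ₹4.6 = ₹189.60 + ₹69 = ₹258.6
Saving = ₹1065.75 − ₹258.6 = ₹807.15

₹807.15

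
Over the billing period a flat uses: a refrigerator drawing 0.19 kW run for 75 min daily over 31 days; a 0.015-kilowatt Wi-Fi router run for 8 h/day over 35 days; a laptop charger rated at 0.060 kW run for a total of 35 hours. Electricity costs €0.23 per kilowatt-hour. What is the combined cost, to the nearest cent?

€3.14

refrigerator: Runtime = 75 min × 31 = 2325 min = 38.75 h
refrigerator: 0.19 kW × 38.75 h = 7.3625 kWh
Wi-Fi router: Runtime = 8 h/day × 35 days = 280 h
Wi-Fi router: 0.015 kW × 280 h = 4.2 kWh
laptop charger: 0.06 kW × 35 h = 2.1 kWh
Total energy = 13.6625 kWh
Cost = 13.6625 × €0.23 = €3.14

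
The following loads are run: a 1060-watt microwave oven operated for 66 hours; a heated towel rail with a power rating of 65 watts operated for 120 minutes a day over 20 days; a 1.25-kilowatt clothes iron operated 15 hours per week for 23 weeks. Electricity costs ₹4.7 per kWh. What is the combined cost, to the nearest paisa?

microwave oven: 1.06 kW × 66 h = 69.96 kWh
heated towel rail: Runtime = 120 min × 20 = 2400 min = 40 h
heated towel rail: 0.065 kW × 40 h = 2.6 kWh
clothes iron: Runtime = 15 h/week × 23 weeks = 345 h
clothes iron: 1.25 kW × 345 h = 431.25 kWh
Total energy = 503.81 kWh
Cost = 503.81 × ₹4.7 = ₹2367.91

₹2367.91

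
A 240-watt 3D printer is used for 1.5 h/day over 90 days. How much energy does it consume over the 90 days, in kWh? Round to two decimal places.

32.40 kWh

Runtime = 1.5 h/day × 90 days = 135 h
Energy = 0.24 kW × 135 h = 32.4 kWh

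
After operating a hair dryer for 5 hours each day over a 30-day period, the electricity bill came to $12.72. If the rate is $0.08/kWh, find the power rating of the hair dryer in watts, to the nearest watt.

1060 W

Energy = $12.72 ÷ $0.08/kWh = 159 kWh
Runtime = 5 h/day × 30 days = 150 h
Power = 159 kWh ÷ 150 h = 1.06 kW = 1060 W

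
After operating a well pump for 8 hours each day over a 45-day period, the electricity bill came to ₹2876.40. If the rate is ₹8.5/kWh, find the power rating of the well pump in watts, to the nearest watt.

Energy = ₹2876.40 ÷ ₹8.5/kWh = 338.4 kWh
Runtime = 8 h/day × 45 days = 360 h
Power = 338.4 kWh ÷ 360 h = 0.94 kW = 940 W

940 W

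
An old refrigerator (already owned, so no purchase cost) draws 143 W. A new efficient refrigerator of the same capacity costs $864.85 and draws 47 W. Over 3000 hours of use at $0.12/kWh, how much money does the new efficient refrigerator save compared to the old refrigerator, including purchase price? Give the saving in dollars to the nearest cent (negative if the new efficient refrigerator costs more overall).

old refrigerator: $0.00 + (143/1000) kW × 3000 h × $0.12 = $0.00 + $51.48 = $51.48
new efficient refrigerator: $864.85 + (47/1000) kW × 3000 h × $0.12 = $864.85 + $16.92 = $881.77
Saving = $51.48 − $881.77 = −$830.29

-$830.29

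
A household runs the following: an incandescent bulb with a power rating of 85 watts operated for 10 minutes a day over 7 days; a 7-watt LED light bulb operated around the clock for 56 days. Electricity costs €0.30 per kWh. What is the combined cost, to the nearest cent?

€2.85

incandescent bulb: Runtime = 10 min × 7 = 70 min = 1.166666… h
incandescent bulb: 0.085 kW × 1.166666… h = 0.099166… kWh
LED light bulb: Runtime = 24 h × 56 = 1344 h
LED light bulb: 0.007 kW × 1344 h = 9.408 kWh
Total energy = 9.507166… kWh
Cost = 9.507166… × €0.30 = €2.85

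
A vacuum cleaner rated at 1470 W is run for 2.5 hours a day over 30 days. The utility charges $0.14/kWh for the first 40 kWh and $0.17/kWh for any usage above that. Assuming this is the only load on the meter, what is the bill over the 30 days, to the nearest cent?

Runtime = 2.5 h/day × 30 days = 75 h
Energy = 1.47 kW × 75 h = 110.25 kWh
Tier 1 (0–40 kWh): 40 × $0.14 = $5.6
Above 40 kWh: 70.25 × $0.17 = $11.9425
Bill = $17.54

$17.54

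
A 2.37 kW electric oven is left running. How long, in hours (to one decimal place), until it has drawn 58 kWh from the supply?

24.5 h

Hours = 58 kWh ÷ 2.37 kW = 24.5 h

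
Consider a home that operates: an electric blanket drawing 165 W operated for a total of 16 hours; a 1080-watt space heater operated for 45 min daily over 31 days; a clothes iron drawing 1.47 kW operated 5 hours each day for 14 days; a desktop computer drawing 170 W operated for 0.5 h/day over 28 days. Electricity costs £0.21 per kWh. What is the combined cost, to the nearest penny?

electric blanket: 0.165 kW × 16 h = 2.64 kWh
space heater: Runtime = 45 min × 31 = 1395 min = 23.25 h
space heater: 1.08 kW × 23.25 h = 25.11 kWh
clothes iron: Runtime = 5 h/day × 14 days = 70 h
clothes iron: 1.47 kW × 70 h = 102.9 kWh
desktop computer: Runtime = 0.5 h/day × 28 days = 14 h
desktop computer: 0.17 kW × 14 h = 2.38 kWh
Total energy = 133.03 kWh
Cost = 133.03 × £0.21 = £27.94

£27.94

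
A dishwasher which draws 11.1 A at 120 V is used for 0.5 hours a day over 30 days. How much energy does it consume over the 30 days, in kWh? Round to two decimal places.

19.98 kWh

Power = 11.1 A × 120 V = 1332 W = 1.332 kW
Runtime = 0.5 h/day × 30 days = 15 h
Energy = 1.332 kW × 15 h = 19.98 kWh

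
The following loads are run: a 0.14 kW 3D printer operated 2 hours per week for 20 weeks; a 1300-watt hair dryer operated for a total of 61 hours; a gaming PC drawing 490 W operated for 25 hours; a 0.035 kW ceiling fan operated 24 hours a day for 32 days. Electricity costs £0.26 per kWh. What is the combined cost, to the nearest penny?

3D printer: Runtime = 2 h/week × 20 weeks = 40 h
3D printer: 0.14 kW × 40 h = 5.6 kWh
hair dryer: 1.3 kW × 61 h = 79.3 kWh
gaming PC: 0.49 kW × 25 h = 12.25 kWh
ceiling fan: Runtime = 24 h × 32 = 768 h
ceiling fan: 0.035 kW × 768 h = 26.88 kWh
Total energy = 124.03 kWh
Cost = 124.03 × £0.26 = £32.25

£32.25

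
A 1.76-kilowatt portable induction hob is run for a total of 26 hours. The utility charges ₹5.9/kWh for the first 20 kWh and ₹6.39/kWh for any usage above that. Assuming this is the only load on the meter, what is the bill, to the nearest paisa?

₹282.61

Energy = 1.76 kW × 26 h = 45.76 kWh
Tier 1 (0–20 kWh): 20 × ₹5.9 = ₹118
Above 20 kWh: 25.76 × ₹6.39 = ₹164.6064
Bill = ₹282.61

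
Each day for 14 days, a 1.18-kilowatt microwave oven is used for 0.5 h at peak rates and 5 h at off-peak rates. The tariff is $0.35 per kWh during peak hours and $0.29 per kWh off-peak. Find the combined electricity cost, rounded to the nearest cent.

Peak energy = 1.18 kW × 0.5 h × 14 = 8.26 kWh
Off-peak energy = 1.18 kW × 5 h × 14 = 82.6 kWh
Cost = 8.26 × $0.35 + 82.6 × $0.29 = $2.891 + $23.954 = $26.85

$26.85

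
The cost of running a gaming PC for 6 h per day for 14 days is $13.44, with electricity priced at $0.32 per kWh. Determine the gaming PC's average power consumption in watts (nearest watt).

Energy = $13.44 ÷ $0.32/kWh = 42 kWh
Runtime = 6 h/day × 14 days = 84 h
Power = 42 kWh ÷ 84 h = 0.5 kW = 500 W

500 W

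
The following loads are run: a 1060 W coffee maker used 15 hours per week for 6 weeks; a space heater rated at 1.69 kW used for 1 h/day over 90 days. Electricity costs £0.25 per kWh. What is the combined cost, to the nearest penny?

£61.88

coffee maker: Runtime = 15 h/week × 6 weeks = 90 h
coffee maker: 1.06 kW × 90 h = 95.4 kWh
space heater: Runtime = 1 h/day × 90 days = 90 h
space heater: 1.69 kW × 90 h = 152.1 kWh
Total energy = 247.5 kWh
Cost = 247.5 × £0.25 = £61.88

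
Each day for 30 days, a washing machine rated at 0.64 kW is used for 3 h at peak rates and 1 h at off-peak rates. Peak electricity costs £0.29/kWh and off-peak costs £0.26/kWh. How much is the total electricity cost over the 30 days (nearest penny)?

Peak energy = 0.64 kW × 3 h × 30 = 57.6 kWh
Off-peak energy = 0.64 kW × 1 h × 30 = 19.2 kWh
Cost = 57.6 × £0.29 + 19.2 × £0.26 = £16.704 + £4.992 = £21.70

£21.70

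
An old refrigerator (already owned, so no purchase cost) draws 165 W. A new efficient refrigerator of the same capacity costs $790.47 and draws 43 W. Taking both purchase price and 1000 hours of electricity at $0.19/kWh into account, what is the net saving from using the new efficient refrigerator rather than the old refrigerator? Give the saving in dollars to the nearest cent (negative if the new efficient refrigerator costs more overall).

-$767.29

old refrigerator: $0.00 + (165/1000) kW × 1000 h × $0.19 = $0.00 + $31.35 = $31.35
new efficient refrigerator: $790.47 + (43/1000) kW × 1000 h × $0.19 = $790.47 + $8.17 = $798.64
Saving = $31.35 − $798.64 = −$767.29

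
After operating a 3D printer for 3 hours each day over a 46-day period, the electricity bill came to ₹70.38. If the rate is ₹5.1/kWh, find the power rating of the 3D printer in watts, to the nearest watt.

Energy = ₹70.38 ÷ ₹5.1/kWh = 13.8 kWh
Runtime = 3 h/day × 46 days = 138 h
Power = 13.8 kWh ÷ 138 h = 0.1 kW = 100 W

100 W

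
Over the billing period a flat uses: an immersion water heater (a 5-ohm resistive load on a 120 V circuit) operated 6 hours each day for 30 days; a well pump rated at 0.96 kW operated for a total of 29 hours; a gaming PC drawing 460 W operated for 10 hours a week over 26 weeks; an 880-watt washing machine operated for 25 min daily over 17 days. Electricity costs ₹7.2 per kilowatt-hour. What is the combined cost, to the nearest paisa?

₹4838.93

immersion water heater: Power = V²/R = 120²/5 = 2880 W = 2.88 kW
immersion water heater: Runtime = 6 h/day × 30 days = 180 h
immersion water heater: 2.88 kW × 180 h = 518.4 kWh
well pump: 0.96 kW × 29 h = 27.84 kWh
gaming PC: Runtime = 10 h/week × 26 weeks = 260 h
gaming PC: 0.46 kW × 260 h = 119.6 kWh
washing machine: Runtime = 25 min × 17 = 425 min = 7.083333… h
washing machine: 0.88 kW × 7.083333… h = 6.233333… kWh
Total energy = 672.073333… kWh
Cost = 672.073333… × ₹7.2 = ₹4838.93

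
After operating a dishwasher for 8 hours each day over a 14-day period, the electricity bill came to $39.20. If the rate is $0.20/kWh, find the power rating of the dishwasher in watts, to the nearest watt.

Energy = $39.20 ÷ $0.20/kWh = 196 kWh
Runtime = 8 h/day × 14 days = 112 h
Power = 196 kWh ÷ 112 h = 1.75 kW = 1750 W

1750 W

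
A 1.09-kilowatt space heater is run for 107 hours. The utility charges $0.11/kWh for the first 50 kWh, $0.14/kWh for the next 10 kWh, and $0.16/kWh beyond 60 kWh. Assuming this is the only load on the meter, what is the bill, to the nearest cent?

Energy = 1.09 kW × 107 h = 116.63 kWh
Tier 1 (0–50 kWh): 50 × $0.11 = $5.5
Tier 2 (50–60 kWh): 10 × $0.14 = $1.4
Above 60 kWh: 56.63 × $0.16 = $9.0608
Bill = $15.96

$15.96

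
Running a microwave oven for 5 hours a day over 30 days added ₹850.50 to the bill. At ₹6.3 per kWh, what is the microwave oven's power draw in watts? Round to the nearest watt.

Energy = ₹850.50 ÷ ₹6.3/kWh = 135 kWh
Runtime = 5 h/day × 30 days = 150 h
Power = 135 kWh ÷ 150 h = 0.9 kW = 900 W

900 W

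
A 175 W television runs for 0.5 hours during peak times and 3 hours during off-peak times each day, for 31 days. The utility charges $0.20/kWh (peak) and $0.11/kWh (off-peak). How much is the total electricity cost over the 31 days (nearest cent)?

Peak energy = 0.175 kW × 0.5 h × 31 = 2.7125 kWh
Off-peak energy = 0.175 kW × 3 h × 31 = 16.275 kWh
Cost = 2.7125 × $0.20 + 16.275 × $0.11 = $0.5425 + $1.79025 = $2.33

$2.33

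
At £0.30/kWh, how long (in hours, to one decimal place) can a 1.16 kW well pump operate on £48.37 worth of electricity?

Energy available = £48.37 ÷ £0.30/kWh = 161.2333 kWh
Hours = 161.2333 kWh ÷ 1.16 kW = 139.0 h

139.0 h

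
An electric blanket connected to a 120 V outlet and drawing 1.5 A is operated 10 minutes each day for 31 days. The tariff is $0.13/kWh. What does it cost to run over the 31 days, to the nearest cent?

$0.12

Power = 1.5 A × 120 V = 180 W = 0.18 kW
Runtime = 10 min × 31 = 310 min = 5.166666… h
Energy = 0.18 kW × 5.166666… h = 0.93 kWh
Cost = 0.93 kWh × $0.13/kWh = $0.12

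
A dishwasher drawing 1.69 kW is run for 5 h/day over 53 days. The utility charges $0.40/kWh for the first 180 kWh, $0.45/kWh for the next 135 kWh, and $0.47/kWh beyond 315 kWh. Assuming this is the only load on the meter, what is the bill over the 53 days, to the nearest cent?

$195.19

Runtime = 5 h/day × 53 days = 265 h
Energy = 1.69 kW × 265 h = 447.85 kWh
Tier 1 (0–180 kWh): 180 × $0.40 = $72
Tier 2 (180–315 kWh): 135 × $0.45 = $60.75
Above 315 kWh: 132.85 × $0.47 = $62.4395
Bill = $195.19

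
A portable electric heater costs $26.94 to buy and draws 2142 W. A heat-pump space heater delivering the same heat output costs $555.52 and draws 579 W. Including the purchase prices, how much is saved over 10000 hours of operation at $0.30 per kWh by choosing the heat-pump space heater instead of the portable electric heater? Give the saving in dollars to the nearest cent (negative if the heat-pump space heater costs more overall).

$4160.42

portable electric heater: $26.94 + (2142/1000) kW × 10000 h × $0.30 = $26.94 + $6426 = $6452.94
heat-pump space heater: $555.52 + (579/1000) kW × 10000 h × $0.30 = $555.52 + $1737 = $2292.52
Saving = $6452.94 − $2292.52 = $4160.42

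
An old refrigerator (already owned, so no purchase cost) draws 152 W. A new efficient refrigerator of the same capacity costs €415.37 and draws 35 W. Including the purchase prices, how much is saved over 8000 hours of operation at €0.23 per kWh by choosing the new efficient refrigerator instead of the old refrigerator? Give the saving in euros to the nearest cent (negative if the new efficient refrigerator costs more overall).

-€200.09

old refrigerator: €0.00 + (152/1000) kW × 8000 h × €0.23 = €0.00 + €279.68 = €279.68
new efficient refrigerator: €415.37 + (35/1000) kW × 8000 h × €0.23 = €415.37 + €64.4 = €479.77
Saving = €279.68 − €479.77 = −€200.09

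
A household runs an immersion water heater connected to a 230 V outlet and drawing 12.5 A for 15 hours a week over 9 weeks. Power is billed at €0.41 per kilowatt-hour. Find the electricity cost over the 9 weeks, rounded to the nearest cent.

€159.13

Power = 12.5 A × 230 V = 2875 W = 2.875 kW
Runtime = 15 h/week × 9 weeks = 135 h
Energy = 2.875 kW × 135 h = 388.125 kWh
Cost = 388.125 kWh × €0.41/kWh = €159.13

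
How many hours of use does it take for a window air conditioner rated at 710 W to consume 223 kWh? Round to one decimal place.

314.1 h

Hours = 223 kWh ÷ 0.71 kW = 314.1 h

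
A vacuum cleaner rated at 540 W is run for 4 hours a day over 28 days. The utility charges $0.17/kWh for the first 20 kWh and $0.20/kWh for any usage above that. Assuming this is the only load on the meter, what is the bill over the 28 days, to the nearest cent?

$11.50

Runtime = 4 h/day × 28 days = 112 h
Energy = 0.54 kW × 112 h = 60.48 kWh
Tier 1 (0–20 kWh): 20 × $0.17 = $3.4
Above 20 kWh: 40.48 × $0.20 = $8.096
Bill = $11.50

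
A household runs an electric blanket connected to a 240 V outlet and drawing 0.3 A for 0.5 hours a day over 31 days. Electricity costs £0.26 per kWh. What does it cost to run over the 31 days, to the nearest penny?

Power = 0.3 A × 240 V = 72 W = 0.072 kW
Runtime = 0.5 h/day × 31 days = 15.5 h
Energy = 0.072 kW × 15.5 h = 1.116 kWh
Cost = 1.116 kWh × £0.26/kWh = £0.29

£0.29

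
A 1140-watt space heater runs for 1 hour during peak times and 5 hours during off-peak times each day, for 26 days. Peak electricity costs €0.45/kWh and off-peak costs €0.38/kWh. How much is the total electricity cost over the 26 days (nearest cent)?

Peak energy = 1.14 kW × 1 h × 26 = 29.64 kWh
Off-peak energy = 1.14 kW × 5 h × 26 = 148.2 kWh
Cost = 29.64 × €0.45 + 148.2 × €0.38 = €13.338 + €56.316 = €69.65

€69.65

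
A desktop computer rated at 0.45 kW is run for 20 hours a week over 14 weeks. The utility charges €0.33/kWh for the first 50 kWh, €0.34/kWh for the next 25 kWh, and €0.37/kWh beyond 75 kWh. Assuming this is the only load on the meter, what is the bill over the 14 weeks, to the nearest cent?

€43.87

Runtime = 20 h/week × 14 weeks = 280 h
Energy = 0.45 kW × 280 h = 126 kWh
Tier 1 (0–50 kWh): 50 × €0.33 = €16.5
Tier 2 (50–75 kWh): 25 × €0.34 = €8.5
Above 75 kWh: 51 × €0.37 = €18.87
Bill = €43.87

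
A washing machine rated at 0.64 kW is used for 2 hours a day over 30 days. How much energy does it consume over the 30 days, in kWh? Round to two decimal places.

Runtime = 2 h/day × 30 days = 60 h
Energy = 0.64 kW × 60 h = 38.4 kWh

38.40 kWh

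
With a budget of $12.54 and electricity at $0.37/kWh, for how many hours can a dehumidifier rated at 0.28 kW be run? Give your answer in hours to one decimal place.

121.0 h

Energy available = $12.54 ÷ $0.37/kWh = 33.8919 kWh
Hours = 33.8919 kWh ÷ 0.28 kW = 121.0 h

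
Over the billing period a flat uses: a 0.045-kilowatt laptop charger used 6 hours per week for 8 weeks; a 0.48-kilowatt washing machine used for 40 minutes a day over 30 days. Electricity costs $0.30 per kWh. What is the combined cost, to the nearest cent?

$3.53

laptop charger: Runtime = 6 h/week × 8 weeks = 48 h
laptop charger: 0.045 kW × 48 h = 2.16 kWh
washing machine: Runtime = 40 min × 30 = 1200 min = 20 h
washing machine: 0.48 kW × 20 h = 9.6 kWh
Total energy = 11.76 kWh
Cost = 11.76 × $0.30 = $3.53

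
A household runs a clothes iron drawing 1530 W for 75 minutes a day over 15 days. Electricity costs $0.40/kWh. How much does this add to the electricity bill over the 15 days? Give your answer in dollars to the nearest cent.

$11.48

Runtime = 75 min × 15 = 1125 min = 18.75 h
Energy = 1.53 kW × 18.75 h = 28.6875 kWh
Cost = 28.6875 kWh × $0.40/kWh = $11.48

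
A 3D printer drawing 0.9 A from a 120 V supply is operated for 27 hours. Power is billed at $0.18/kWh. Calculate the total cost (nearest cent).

$0.52

Power = 0.9 A × 120 V = 108 W = 0.108 kW
Energy = 0.108 kW × 27 h = 2.916 kWh
Cost = 2.916 kWh × $0.18/kWh = $0.52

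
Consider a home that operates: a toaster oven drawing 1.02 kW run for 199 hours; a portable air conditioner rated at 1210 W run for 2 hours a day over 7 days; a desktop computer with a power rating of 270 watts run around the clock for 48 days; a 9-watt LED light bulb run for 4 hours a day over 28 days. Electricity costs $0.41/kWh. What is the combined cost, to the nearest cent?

toaster oven: 1.02 kW × 199 h = 202.98 kWh
portable air conditioner: Runtime = 2 h/day × 7 days = 14 h
portable air conditioner: 1.21 kW × 14 h = 16.94 kWh
desktop computer: Runtime = 24 h × 48 = 1152 h
desktop computer: 0.27 kW × 1152 h = 311.04 kWh
LED light bulb: Runtime = 4 h/day × 28 days = 112 h
LED light bulb: 0.009 kW × 112 h = 1.008 kWh
Total energy = 531.968 kWh
Cost = 531.968 × $0.41 = $218.11

$218.11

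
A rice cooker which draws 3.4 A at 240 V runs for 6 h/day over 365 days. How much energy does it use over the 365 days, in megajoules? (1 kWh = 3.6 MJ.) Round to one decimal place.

Power = 3.4 A × 240 V = 816 W = 0.816 kW
Runtime = 6 h/day × 365 days = 2190 h
Energy = 0.816 kW × 2190 h = 1787.04 kWh
= 1787.04 × 3.6 MJ = 6433.3 MJ

6433.3 MJ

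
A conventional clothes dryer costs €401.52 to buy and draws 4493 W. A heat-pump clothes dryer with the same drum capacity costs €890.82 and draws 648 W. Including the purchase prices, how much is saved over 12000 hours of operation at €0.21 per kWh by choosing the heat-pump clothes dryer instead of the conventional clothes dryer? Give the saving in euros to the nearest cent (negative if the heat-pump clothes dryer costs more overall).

conventional clothes dryer: €401.52 + (4493/1000) kW × 12000 h × €0.21 = €401.52 + €11322.36 = €11723.88
heat-pump clothes dryer: €890.82 + (648/1000) kW × 12000 h × €0.21 = €890.82 + €1632.96 = €2523.78
Saving = €11723.88 − €2523.78 = €9200.1

€9200.10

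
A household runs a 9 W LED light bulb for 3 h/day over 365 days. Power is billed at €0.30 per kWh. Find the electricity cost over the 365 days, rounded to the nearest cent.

€2.96

Runtime = 3 h/day × 365 days = 1095 h
Energy = 0.009 kW × 1095 h = 9.855 kWh
Cost = 9.855 kWh × €0.30/kWh = €2.96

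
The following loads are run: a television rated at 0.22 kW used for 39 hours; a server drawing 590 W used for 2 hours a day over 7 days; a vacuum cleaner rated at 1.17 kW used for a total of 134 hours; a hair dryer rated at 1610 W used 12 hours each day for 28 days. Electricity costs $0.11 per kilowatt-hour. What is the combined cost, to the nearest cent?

$78.60

television: 0.22 kW × 39 h = 8.58 kWh
server: Runtime = 2 h/day × 7 days = 14 h
server: 0.59 kW × 14 h = 8.26 kWh
vacuum cleaner: 1.17 kW × 134 h = 156.78 kWh
hair dryer: Runtime = 12 h/day × 28 days = 336 h
hair dryer: 1.61 kW × 336 h = 540.96 kWh
Total energy = 714.58 kWh
Cost = 714.58 × $0.11 = $78.60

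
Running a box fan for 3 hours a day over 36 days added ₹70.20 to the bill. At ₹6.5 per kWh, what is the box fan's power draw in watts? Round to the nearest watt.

Energy = ₹70.20 ÷ ₹6.5/kWh = 10.8 kWh
Runtime = 3 h/day × 36 days = 108 h
Power = 10.8 kWh ÷ 108 h = 0.1 kW = 100 W

100 W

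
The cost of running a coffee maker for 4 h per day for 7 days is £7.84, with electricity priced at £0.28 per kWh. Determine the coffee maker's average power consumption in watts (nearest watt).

1000 W

Energy = £7.84 ÷ £0.28/kWh = 28 kWh
Runtime = 4 h/day × 7 days = 28 h
Power = 28 kWh ÷ 28 h = 1 kW = 1000 W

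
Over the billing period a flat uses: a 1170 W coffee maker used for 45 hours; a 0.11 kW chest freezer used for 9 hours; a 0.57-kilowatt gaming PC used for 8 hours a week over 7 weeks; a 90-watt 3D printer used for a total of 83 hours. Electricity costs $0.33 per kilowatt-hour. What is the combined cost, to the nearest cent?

coffee maker: 1.17 kW × 45 h = 52.65 kWh
chest freezer: 0.11 kW × 9 h = 0.99 kWh
gaming PC: Runtime = 8 h/week × 7 weeks = 56 h
gaming PC: 0.57 kW × 56 h = 31.92 kWh
3D printer: 0.09 kW × 83 h = 7.47 kWh
Total energy = 93.03 kWh
Cost = 93.03 × $0.33 = $30.70

$30.70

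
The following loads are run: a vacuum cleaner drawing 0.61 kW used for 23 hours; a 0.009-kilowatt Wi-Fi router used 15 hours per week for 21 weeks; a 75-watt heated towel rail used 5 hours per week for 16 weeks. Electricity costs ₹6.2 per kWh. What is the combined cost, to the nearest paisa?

vacuum cleaner: 0.61 kW × 23 h = 14.03 kWh
Wi-Fi router: Runtime = 15 h/week × 21 weeks = 315 h
Wi-Fi router: 0.009 kW × 315 h = 2.835 kWh
heated towel rail: Runtime = 5 h/week × 16 weeks = 80 h
heated towel rail: 0.075 kW × 80 h = 6 kWh
Total energy = 22.865 kWh
Cost = 22.865 × ₹6.2 = ₹141.76

₹141.76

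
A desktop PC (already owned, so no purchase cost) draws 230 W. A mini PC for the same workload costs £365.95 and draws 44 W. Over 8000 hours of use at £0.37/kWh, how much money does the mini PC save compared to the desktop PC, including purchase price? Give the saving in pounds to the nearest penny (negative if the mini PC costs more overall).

£184.61

desktop PC: £0.00 + (230/1000) kW × 8000 h × £0.37 = £0.00 + £680.8 = £680.8
mini PC: £365.95 + (44/1000) kW × 8000 h × £0.37 = £365.95 + £130.24 = £496.19
Saving = £680.8 − £496.19 = £184.61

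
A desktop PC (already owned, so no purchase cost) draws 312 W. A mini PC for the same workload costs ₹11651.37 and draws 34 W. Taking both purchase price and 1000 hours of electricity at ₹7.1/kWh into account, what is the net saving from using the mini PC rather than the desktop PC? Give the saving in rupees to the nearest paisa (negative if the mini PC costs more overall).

-₹9677.57

desktop PC: ₹0.00 + (312/1000) kW × 1000 h × ₹7.1 = ₹0.00 + ₹2215.2 = ₹2215.2
mini PC: ₹11651.37 + (34/1000) kW × 1000 h × ₹7.1 = ₹11651.37 + ₹241.4 = ₹11892.77
Saving = ₹2215.2 − ₹11892.77 = −₹9677.57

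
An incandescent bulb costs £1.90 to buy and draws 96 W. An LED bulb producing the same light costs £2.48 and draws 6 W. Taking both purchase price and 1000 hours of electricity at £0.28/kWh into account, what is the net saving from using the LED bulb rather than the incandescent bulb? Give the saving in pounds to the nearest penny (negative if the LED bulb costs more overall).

incandescent bulb: £1.90 + (96/1000) kW × 1000 h × £0.28 = £1.90 + £26.88 = £28.78
LED bulb: £2.48 + (6/1000) kW × 1000 h × £0.28 = £2.48 + £1.68 = £4.16
Saving = £28.78 − £4.16 = £24.62

£24.62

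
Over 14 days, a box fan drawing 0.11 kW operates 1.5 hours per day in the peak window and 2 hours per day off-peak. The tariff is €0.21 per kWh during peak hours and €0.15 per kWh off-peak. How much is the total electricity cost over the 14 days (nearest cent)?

€0.95

Peak energy = 0.11 kW × 1.5 h × 14 = 2.31 kWh
Off-peak energy = 0.11 kW × 2 h × 14 = 3.08 kWh
Cost = 2.31 × €0.21 + 3.08 × €0.15 = €0.4851 + €0.462 = €0.95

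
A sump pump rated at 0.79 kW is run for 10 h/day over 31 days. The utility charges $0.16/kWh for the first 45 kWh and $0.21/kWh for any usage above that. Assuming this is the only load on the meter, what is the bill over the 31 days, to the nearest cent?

$49.18

Runtime = 10 h/day × 31 days = 310 h
Energy = 0.79 kW × 310 h = 244.9 kWh
Tier 1 (0–45 kWh): 45 × $0.16 = $7.2
Above 45 kWh: 199.9 × $0.21 = $41.979
Bill = $49.18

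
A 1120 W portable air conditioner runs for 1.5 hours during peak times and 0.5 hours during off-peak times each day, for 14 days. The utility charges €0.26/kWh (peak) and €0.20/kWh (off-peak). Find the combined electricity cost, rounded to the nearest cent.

€7.68

Peak energy = 1.12 kW × 1.5 h × 14 = 23.52 kWh
Off-peak energy = 1.12 kW × 0.5 h × 14 = 7.84 kWh
Cost = 23.52 × €0.26 + 7.84 × €0.20 = €6.1152 + €1.568 = €7.68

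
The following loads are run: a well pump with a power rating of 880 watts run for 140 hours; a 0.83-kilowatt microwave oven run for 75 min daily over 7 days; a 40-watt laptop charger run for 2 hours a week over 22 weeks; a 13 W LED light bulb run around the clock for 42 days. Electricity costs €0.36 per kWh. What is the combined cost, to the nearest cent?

well pump: 0.88 kW × 140 h = 123.2 kWh
microwave oven: Runtime = 75 min × 7 = 525 min = 8.75 h
microwave oven: 0.83 kW × 8.75 h = 7.2625 kWh
laptop charger: Runtime = 2 h/week × 22 weeks = 44 h
laptop charger: 0.04 kW × 44 h = 1.76 kWh
LED light bulb: Runtime = 24 h × 42 = 1008 h
LED light bulb: 0.013 kW × 1008 h = 13.104 kWh
Total energy = 145.3265 kWh
Cost = 145.3265 × €0.36 = €52.32

€52.32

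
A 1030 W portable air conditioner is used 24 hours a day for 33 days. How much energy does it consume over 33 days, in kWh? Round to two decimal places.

Runtime = 24 h × 33 = 792 h
Energy = 1.03 kW × 792 h = 815.76 kWh

815.76 kWh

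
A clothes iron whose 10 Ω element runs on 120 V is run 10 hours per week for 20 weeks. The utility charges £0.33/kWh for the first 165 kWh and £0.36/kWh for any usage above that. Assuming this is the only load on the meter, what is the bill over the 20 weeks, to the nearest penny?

£98.73

Power = V²/R = 120²/10 = 1440 W = 1.44 kW
Runtime = 10 h/week × 20 weeks = 200 h
Energy = 1.44 kW × 200 h = 288 kWh
Tier 1 (0–165 kWh): 165 × £0.33 = £54.45
Above 165 kWh: 123 × £0.36 = £44.28
Bill = £98.73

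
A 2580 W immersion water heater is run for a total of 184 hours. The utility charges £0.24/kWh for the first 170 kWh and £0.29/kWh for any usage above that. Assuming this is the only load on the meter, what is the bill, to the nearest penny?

Energy = 2.58 kW × 184 h = 474.72 kWh
Tier 1 (0–170 kWh): 170 × £0.24 = £40.8
Above 170 kWh: 304.72 × £0.29 = £88.3688
Bill = £129.17

£129.17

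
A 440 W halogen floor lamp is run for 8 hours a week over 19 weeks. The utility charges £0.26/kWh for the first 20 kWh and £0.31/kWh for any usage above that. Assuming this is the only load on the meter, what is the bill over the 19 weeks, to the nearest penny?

Runtime = 8 h/week × 19 weeks = 152 h
Energy = 0.44 kW × 152 h = 66.88 kWh
Tier 1 (0–20 kWh): 20 × £0.26 = £5.2
Above 20 kWh: 46.88 × £0.31 = £14.5328
Bill = £19.73

£19.73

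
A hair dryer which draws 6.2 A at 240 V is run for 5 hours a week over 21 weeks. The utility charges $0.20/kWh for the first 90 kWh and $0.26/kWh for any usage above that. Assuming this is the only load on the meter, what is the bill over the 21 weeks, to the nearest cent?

$35.22

Power = 6.2 A × 240 V = 1488 W = 1.488 kW
Runtime = 5 h/week × 21 weeks = 105 h
Energy = 1.488 kW × 105 h = 156.24 kWh
Tier 1 (0–90 kWh): 90 × $0.20 = $18
Above 90 kWh: 66.24 × $0.26 = $17.2224
Bill = $35.22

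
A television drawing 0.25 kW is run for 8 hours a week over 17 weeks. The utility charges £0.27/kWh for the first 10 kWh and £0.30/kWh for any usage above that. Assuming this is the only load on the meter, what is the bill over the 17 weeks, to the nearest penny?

£9.90

Runtime = 8 h/week × 17 weeks = 136 h
Energy = 0.25 kW × 136 h = 34 kWh
Tier 1 (0–10 kWh): 10 × £0.27 = £2.7
Above 10 kWh: 24 × £0.30 = £7.2
Bill = £9.90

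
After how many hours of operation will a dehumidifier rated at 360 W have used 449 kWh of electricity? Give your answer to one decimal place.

1247.2 h

Hours = 449 kWh ÷ 0.36 kW = 1247.2 h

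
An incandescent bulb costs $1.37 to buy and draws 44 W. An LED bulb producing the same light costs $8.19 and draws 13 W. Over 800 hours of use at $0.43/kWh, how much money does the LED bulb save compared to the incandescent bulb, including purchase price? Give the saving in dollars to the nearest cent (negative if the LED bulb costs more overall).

$3.84

incandescent bulb: $1.37 + (44/1000) kW × 800 h × $0.43 = $1.37 + $15.136 = $16.506
LED bulb: $8.19 + (13/1000) kW × 800 h × $0.43 = $8.19 + $4.472 = $12.662
Saving = $16.506 − $12.662 = $3.844 → $3.84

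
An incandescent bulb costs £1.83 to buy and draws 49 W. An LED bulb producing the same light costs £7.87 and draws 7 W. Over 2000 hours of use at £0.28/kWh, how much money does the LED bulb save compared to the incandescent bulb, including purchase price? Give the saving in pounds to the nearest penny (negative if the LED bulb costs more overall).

incandescent bulb: £1.83 + (49/1000) kW × 2000 h × £0.28 = £1.83 + £27.44 = £29.27
LED bulb: £7.87 + (7/1000) kW × 2000 h × £0.28 = £7.87 + £3.92 = £11.79
Saving = £29.27 − £11.79 = £17.48

£17.48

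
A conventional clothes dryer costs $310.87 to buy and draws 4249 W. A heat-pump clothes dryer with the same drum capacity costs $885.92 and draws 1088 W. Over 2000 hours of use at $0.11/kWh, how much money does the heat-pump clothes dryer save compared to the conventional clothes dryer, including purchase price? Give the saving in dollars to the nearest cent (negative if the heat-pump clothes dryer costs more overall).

$120.37

conventional clothes dryer: $310.87 + (4249/1000) kW × 2000 h × $0.11 = $310.87 + $934.78 = $1245.65
heat-pump clothes dryer: $885.92 + (1088/1000) kW × 2000 h × $0.11 = $885.92 + $239.36 = $1125.28
Saving = $1245.65 − $1125.28 = $120.37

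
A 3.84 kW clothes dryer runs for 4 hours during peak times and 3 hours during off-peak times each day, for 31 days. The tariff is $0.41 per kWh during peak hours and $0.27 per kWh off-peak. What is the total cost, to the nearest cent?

Peak energy = 3.84 kW × 4 h × 31 = 476.16 kWh
Off-peak energy = 3.84 kW × 3 h × 31 = 357.12 kWh
Cost = 476.16 × $0.41 + 357.12 × $0.27 = $195.2256 + $96.4224 = $291.65

$291.65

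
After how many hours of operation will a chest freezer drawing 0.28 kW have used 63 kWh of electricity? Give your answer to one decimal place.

225.0 h

Hours = 63 kWh ÷ 0.28 kW = 225.0 h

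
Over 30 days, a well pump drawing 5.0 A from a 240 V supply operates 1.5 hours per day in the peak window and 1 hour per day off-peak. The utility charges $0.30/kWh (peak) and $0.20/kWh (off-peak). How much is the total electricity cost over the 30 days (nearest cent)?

Power = 5.0 A × 240 V = 1200 W = 1.2 kW
Peak energy = 1.2 kW × 1.5 h × 30 = 54 kWh
Off-peak energy = 1.2 kW × 1 h × 30 = 36 kWh
Cost = 54 × $0.30 + 36 × $0.20 = $16.2 + $7.2 = $23.40

$23.40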